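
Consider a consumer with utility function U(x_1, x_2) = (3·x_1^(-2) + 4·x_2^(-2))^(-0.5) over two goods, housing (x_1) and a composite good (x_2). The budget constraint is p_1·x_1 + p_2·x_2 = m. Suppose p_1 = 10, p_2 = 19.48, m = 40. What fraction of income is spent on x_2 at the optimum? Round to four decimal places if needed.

share on x_2 = 0.6319

With the ratio pinned down, the budget gives x_1* = m/(p_1 + p_2·(x_2/x_1)) and x_2* = (x_2/x_1)·x_1*.
Numerically x_2/x_1 = 0.881285, so x_1* = 40/(10 + 19.48·0.881285) = 1.4724 and x_2* = 0.881285·1.4724 = 1.2976.
Expenditure on x_2: 19.48·1.2976 = 25.2765; share = 0.6319.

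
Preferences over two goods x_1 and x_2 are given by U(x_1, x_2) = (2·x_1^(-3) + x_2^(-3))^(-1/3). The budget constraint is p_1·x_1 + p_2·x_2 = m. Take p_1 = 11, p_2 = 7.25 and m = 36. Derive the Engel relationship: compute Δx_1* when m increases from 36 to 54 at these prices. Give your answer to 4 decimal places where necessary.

Δx_1* = 1.0132

From the CES first-order condition, 2·(x_2/x_1)^(4) = p_1/p_2.
Hence x_2/x_1 = ((1/2)·p_1/p_2)^(1/(4)), i.e. raised to the 0.25 power.
Substitute x_2 = (x_2/x_1)·x_1 into the budget: x_1* = m/(p_1 + p_2·(x_2/x_1)).
Numerically x_2/x_1 = 0.933268, so x_1* = 36/(11 + 7.25·0.933268) = 2.0263.
At m' = 54: x_1* = 3.0395. Change: 3.0395 − 2.0263 = 1.0132.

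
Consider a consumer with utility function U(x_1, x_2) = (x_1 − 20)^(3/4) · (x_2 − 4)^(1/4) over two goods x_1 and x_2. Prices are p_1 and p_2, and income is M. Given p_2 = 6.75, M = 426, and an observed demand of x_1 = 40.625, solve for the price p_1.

p_1 = 8.4

MRS = 3·(x_2−4)/(x_1−20). Tangency with p_1/p_2 gives x_2−4 = (1/3)·(p_1/p_2)·(x_1−20).
Substituting into the budget: x_1* = 20 + 0.75·(M − 20·p_1 − 4·p_2)/p_1, and x_2* = 4 + 0.25·(…)/p_2.
Set x_1* = 40.625 in the demand function and solve for p_1: p_1 = 8.4.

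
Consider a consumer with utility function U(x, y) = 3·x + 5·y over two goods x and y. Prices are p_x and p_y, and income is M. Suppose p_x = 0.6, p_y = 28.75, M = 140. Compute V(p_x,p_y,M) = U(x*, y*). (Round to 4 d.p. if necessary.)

Perfect substitutes: compare marginal utility per dollar. 3/p_x vs 5/p_y → 5 vs 0.1739.
x gives more utility per dollar, so spend all income on x: x* = M/p_x, y* = 0.
Numerically: x* = 233.3333, y* = 0.
Utility at the optimum: U(233.3333, 0) = 700.

V = 700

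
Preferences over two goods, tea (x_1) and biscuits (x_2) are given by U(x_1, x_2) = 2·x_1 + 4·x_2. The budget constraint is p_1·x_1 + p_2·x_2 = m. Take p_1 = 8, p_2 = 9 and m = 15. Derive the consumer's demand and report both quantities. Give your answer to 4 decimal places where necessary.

Linear utility — the consumer picks whichever good has higher MU/price: 2/8 = 0.25 vs 4/9 = 0.4444.
x_2 gives more utility per dollar, so spend all income on x_2: x_2* = m/p_2, x_1* = 0.
Numerically: x_1* = 0, x_2* = 1.6667.

x_1* = 0, x_2* = 1.6667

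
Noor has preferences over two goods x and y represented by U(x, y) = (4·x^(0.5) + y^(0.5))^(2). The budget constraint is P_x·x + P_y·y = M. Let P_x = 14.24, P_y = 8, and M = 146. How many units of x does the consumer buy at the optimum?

x* = 9.2264

MRS = MU_x/MU_y = 4·(y/x)^(0.5). Set equal to P_x/P_y.
Solve for the ratio: y/x = [(1/4)·P_x/P_y]^(2).
Substitute y = (y/x)·x into the budget: x* = M/(P_x + P_y·(y/x)).
Numerically y/x = 0.198025, so x* = 146/(14.24 + 8·0.198025) = 9.2264.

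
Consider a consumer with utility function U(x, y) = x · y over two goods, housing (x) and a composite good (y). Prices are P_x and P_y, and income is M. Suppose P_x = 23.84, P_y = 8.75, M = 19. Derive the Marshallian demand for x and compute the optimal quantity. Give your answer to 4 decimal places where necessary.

MU_x/MU_y = (y)/(x); tangency sets this equal to P_x/P_y.
Rearranging, P_y·y = P_x·x. Substituting into the budget gives P_x·x·(1 + 1) = M.
Demand: x*(P_x,P_y,M) = 0.5·M/P_x and y* = 0.5·M/P_y.
At P_x=23.84, P_y=8.75, M=19: x* = 0.5·19/23.84 = 0.3985.

x* = 0.3985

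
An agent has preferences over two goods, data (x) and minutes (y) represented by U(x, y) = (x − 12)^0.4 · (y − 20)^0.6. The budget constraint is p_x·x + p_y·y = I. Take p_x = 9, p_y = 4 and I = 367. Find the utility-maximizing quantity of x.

Let x' = x−12, y' = y−20. MRS = (2/3)·y'/x' = p_x/p_y.
After buying the subsistence bundle (12, 20), a share 0.4 of the remaining income goes to x: x* = 12 + 0.4·(I − 12p_x − 20p_y)/p_x.
Discretionary income = 367 − 12·9 − 20·4 = 179; x* = 12 + 0.4·179/9 = 19.9556.

x* = 19.9556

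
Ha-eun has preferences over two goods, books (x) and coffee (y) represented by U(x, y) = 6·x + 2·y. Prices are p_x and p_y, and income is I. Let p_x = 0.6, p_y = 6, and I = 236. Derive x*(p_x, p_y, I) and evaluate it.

Linear utility — the consumer picks whichever good has higher MU/price: 6/0.6 = 10 vs 2/6 = 0.3333.
x gives more utility per dollar, so spend all income on x: x* = I/p_x, y* = 0.
Numerically: x* = 393.3333, y* = 0.

x* = 393.3333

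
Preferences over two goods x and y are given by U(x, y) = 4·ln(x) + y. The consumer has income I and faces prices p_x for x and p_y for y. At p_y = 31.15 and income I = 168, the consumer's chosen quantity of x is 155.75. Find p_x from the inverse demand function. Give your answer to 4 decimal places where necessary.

p_x = 0.8

MU_x = 4/x, MU_y = 1. Tangency: 4/x = p_x/p_y.
So x*(p_x,p_y) = 4·p_y/p_x, independent of income; and y* = (I − 4·p_y)/p_y.
Set x* = 155.75 in the demand function and solve for p_x: p_x = 0.8.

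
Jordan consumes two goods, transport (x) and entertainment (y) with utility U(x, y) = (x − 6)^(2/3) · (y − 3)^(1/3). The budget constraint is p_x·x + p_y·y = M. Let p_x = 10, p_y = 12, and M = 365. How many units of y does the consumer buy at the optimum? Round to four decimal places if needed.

MRS = 2·(y−3)/(x−6). Tangency with p_x/p_y gives y−3 = (1/2)·(p_x/p_y)·(x−6).
After buying the subsistence bundle (6, 3), a share 2/3 of the remaining income goes to x: x* = 6 + 2/3·(M − 6p_x − 3p_y)/p_x.
Discretionary income = 365 − 6·10 − 3·12 = 269; y* = 3 + 1/3·269/12 = 10.4722.

y* = 10.4722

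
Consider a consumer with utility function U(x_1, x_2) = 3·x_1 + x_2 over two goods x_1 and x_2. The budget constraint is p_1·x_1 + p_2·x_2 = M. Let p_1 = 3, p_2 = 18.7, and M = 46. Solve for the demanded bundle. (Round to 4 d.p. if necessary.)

Linear utility — the consumer picks whichever good has higher MU/price: 3/3 = 1 vs 1/18.7 = 0.0535.
x_1 gives more utility per dollar, so spend all income on x_1: x_1* = M/p_1, x_2* = 0.
Numerically: x_1* = 15.3333, x_2* = 0.

x_1* = 15.3333, x_2* = 0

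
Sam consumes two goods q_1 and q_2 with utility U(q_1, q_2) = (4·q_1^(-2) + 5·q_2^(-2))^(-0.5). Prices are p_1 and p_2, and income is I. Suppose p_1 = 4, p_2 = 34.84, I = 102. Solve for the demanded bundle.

MU_q_1 ∝ 4·q_1^(-3), MU_q_2 ∝ 5·q_2^(-3), so MRS = (4/5)·(q_2/q_1)^(3) = p_1/p_2.
Solve for the ratio: q_2/q_1 = [(5/4)·p_1/p_2]^(1/3).
With the ratio pinned down, the budget gives q_1* = I/(p_1 + p_2·(q_2/q_1)) and q_2* = (q_2/q_1)·q_1*.
Numerically q_2/q_1 = 0.523557, so q_1* = 102/(4 + 34.84·0.523557) = 4.5862 and q_2* = 0.523557·4.5862 = 2.4011.

q_1* = 4.5862, q_2* = 2.4011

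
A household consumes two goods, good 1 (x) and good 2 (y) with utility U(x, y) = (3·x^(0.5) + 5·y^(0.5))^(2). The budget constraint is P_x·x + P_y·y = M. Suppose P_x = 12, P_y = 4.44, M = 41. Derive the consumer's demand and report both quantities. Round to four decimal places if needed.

MRS = MU_x/MU_y = (3/5)·(y/x)^(0.5). Set equal to P_x/P_y.
Hence y/x = ((5/3)·P_x/P_y)^(1/(0.5)), i.e. raised to the 2 power.
Substitute y = (y/x)·x into the budget: x* = M/(P_x + P_y·(y/x)).
Numerically y/x = 20.290561, so x* = 41/(12 + 4.44·20.290561) = 0.4016 and y* = 20.290561·0.4016 = 8.1488.

x* = 0.4016, y* = 8.1488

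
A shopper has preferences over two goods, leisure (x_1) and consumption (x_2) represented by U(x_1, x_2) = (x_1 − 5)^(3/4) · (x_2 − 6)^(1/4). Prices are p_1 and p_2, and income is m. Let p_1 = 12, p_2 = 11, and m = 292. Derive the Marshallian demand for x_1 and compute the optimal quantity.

x_1* = 15.375

This is Cobb-Douglas in (x_1−5, x_2−6): tangency gives 0.75·p_2·(x_2−6) = 0.25·p_1·(x_1−5).
Substituting into the budget: x_1* = 5 + 0.75·(m − 5·p_1 − 6·p_2)/p_1, and x_2* = 6 + 0.25·(…)/p_2.
Discretionary income = 292 − 5·12 − 6·11 = 166; x_1* = 5 + 0.75·166/12 = 15.375.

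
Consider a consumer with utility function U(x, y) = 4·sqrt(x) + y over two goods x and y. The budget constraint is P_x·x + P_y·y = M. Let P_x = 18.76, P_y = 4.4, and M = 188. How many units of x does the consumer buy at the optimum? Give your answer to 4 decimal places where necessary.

x* = 0.22

Set MRS = P_x/P_y: 2·x^(−1/2) = P_x/P_y.
Thus x* = (2·P_y/P_x)² — independent of M — with the rest of income spent on y.
Plugging in: x* = (2·4.4/18.76)² = 0.22.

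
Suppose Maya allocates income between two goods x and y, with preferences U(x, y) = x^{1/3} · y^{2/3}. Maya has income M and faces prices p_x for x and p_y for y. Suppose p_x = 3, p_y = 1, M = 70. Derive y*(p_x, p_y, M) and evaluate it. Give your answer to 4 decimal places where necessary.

MU_x/MU_y = (1/3·y)/(2/3·x); tangency sets this equal to p_x/p_y.
So 1/3·p_y·y = 2/3·p_x·x; combined with the budget, a share 1/3 of income goes to x.
Demand: x*(p_x,p_y,M) = 1/3·M/p_x and y* = 2/3·M/p_y.
At p_x=3, p_y=1, M=70: y* = 2/3·70/1 = 46.6667.

y* = 46.6667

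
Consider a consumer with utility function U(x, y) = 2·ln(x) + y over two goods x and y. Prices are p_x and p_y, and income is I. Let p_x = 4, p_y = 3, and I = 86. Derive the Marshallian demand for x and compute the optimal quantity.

So x*(p_x,p_y) = 2·p_y/p_x, independent of income; and y* = (I − 2·p_y)/p_y.
At the given prices: x* = 2·3/4 = 1.5.

x* = 1.5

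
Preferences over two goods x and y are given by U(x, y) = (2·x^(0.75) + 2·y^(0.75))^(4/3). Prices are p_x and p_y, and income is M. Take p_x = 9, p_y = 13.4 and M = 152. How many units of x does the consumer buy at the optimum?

x* = 12.9617

With the ratio pinned down, the budget gives x* = M/(p_x + p_y·(y/x)) and y* = (y/x)·x*.
Numerically y/x = 0.203494, so x* = 152/(9 + 13.4·0.203494) = 12.9617.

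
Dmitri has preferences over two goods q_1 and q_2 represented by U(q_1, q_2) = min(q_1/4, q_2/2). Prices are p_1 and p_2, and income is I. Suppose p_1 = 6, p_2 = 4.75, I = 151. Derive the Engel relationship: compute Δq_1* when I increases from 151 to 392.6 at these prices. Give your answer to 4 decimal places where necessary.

Δq_1* = 28.8478

Leontief preferences: the optimum is at the kink where q_1/4 = q_2/2, i.e. q_2 = (1/2)·q_1.
Budget: p_1·q_1 + p_2·(1/2)·q_1 = I, so (4·p_1 + 2·p_2)·q_1 = 4·I.
Demand: q_1*(p_1,p_2,I) = 4·I/(4·p_1 + 2·p_2), q_2* = 2·I/(4·p_1 + 2·p_2).
Here 4·6 + 2·4.75 = 33.5, giving q_1* = 18.0299.
At I' = 392.6: q_1* = 46.8776. Change: 46.8776 − 18.0299 = 28.8478.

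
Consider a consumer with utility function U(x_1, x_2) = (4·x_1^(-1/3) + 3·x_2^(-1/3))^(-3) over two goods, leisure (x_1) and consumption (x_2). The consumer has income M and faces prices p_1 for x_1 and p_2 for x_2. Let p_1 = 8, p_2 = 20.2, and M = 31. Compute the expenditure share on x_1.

From the CES first-order condition, (4/3)·(x_2/x_1)^(4/3) = p_1/p_2.
Hence x_2/x_1 = ((3/4)·p_1/p_2)^(1/(4/3)), i.e. raised to the 0.75 power.
With the ratio pinned down, the budget gives x_1* = M/(p_1 + p_2·(x_2/x_1)) and x_2* = (x_2/x_1)·x_1*.
Numerically x_2/x_1 = 0.402346, so x_1* = 31/(8 + 20.2·0.402346) = 1.9222 and x_2* = 0.402346·1.9222 = 0.7734.
Expenditure on x_1: 8·1.9222 = 15.3776; share = 0.4961.

share on x_1 = 0.4961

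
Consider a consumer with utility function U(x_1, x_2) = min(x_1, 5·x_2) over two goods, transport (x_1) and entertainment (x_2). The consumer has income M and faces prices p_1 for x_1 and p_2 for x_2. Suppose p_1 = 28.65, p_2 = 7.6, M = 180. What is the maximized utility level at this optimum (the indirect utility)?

V = 5.9662

Leontief preferences: the optimum is at the kink where x_1/5 = x_2/1, i.e. x_2 = (1/5)·x_1.
Budget: p_1·x_1 + p_2·(1/5)·x_1 = M, so (5·p_1 + p_2)·x_1 = 5·M.
Demand: x_1*(p_1,p_2,M) = 5·M/(5·p_1 + p_2), x_2* = M/(5·p_1 + p_2).
Here 5·28.65 + 7.6 = 150.85, giving x_1* = 5.9662 and x_2* = 1.1932.
Utility at the optimum: U(5.9662, 1.1932) = 5.9662.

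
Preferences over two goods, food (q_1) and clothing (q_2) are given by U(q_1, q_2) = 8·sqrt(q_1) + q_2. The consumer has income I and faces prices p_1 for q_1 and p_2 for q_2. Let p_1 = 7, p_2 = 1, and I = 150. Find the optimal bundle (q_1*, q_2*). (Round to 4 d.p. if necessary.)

Set MRS = p_1/p_2: 4·q_1^(−1/2) = p_1/p_2.
Thus q_1* = (4·p_2/p_1)² — independent of I — with the rest of income spent on q_2.
Plugging in: q_1* = (4·1/7)² = 0.3265, q_2* = 147.7143.

q_1* = 0.3265, q_2* = 147.7143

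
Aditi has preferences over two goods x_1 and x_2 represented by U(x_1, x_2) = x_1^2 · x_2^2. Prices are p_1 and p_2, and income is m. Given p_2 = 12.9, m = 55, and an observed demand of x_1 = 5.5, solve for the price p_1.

p_1 = 5

Tangency: MRS = x_2/x_1 = p_1/p_2.
Rearranging, p_2·x_2 = p_1·x_1. Substituting into the budget gives p_1·x_1·(1 + 1) = m.
Demand: x_1*(p_1,p_2,m) = 0.5·m/p_1 and x_2* = 0.5·m/p_2.
Set x_1* = 5.5 in the demand function and solve for p_1: p_1 = 5.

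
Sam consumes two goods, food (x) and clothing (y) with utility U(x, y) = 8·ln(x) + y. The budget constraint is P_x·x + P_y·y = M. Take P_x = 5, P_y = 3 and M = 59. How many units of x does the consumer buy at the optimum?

MU_x = 8/x, MU_y = 1. Tangency: 8/x = P_x/P_y.
So x*(P_x,P_y) = 8·P_y/P_x, independent of income; and y* = (M − 8·P_y)/P_y.
At the given prices: x* = 8·3/5 = 4.8.

x* = 4.8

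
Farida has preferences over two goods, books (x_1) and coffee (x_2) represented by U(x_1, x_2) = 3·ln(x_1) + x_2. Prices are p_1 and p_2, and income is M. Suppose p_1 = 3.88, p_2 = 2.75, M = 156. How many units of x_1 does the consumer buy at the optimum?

x_1* = 2.1263

Set MRS = p_1/p_2: (3/x_1)/1 = p_1/p_2.
So x_1*(p_1,p_2) = 3·p_2/p_1, independent of income; and x_2* = (M − 3·p_2)/p_2.
At the given prices: x_1* = 3·2.75/3.88 = 2.1263.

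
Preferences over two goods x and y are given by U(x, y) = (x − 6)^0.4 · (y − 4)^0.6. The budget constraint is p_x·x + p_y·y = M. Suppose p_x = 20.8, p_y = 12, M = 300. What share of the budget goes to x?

share on x = 0.5856

Let x' = x−6, y' = y−4. MRS = (2/3)·y'/x' = p_x/p_y.
Substituting into the budget: x* = 6 + 0.4·(M − 6·p_x − 4·p_y)/p_x, and y* = 4 + 0.6·(…)/p_y.
Discretionary income = 300 − 6·20.8 − 4·12 = 127.2; x* = 6 + 0.4·127.2/20.8 = 8.4462; y* = 4 + 0.6·127.2/12 = 10.36.
Expenditure on x: 20.8·8.4462 = 175.68; share = 0.5856.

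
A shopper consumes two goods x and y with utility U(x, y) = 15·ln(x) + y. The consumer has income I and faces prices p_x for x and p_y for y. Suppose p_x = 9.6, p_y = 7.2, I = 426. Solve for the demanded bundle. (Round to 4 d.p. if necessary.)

x* = 11.25, y* = 44.1667

MU_x = 15/x, MU_y = 1. Tangency: 15/x = p_x/p_y.
So x*(p_x,p_y) = 15·p_y/p_x, independent of income; and y* = (I − 15·p_y)/p_y.
At the given prices: x* = 15·7.2/9.6 = 11.25, and y* = 44.1667.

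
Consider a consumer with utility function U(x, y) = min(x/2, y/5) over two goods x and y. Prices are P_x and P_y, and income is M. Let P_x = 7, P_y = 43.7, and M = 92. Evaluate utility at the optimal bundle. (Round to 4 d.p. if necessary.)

With perfect complements, no substitution: consume in ratio x:y = 2:5.
Budget: P_x·x + P_y·(5/2)·x = M, so (2·P_x + 5·P_y)·x = 2·M.
Demand: x*(P_x,P_y,M) = 2·M/(2·P_x + 5·P_y), y* = 5·M/(2·P_x + 5·P_y).
Here 2·7 + 5·43.7 = 232.5, giving x* = 0.7914 and y* = 1.9785.
Utility at the optimum: U(0.7914, 1.9785) = 0.3957.

V = 0.3957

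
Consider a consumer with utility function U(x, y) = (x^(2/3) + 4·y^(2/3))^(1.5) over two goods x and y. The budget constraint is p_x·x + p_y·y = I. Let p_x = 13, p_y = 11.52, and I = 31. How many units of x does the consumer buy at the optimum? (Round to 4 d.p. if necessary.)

x* = 0.0289

MU_x ∝ x^(-1/3), MU_y ∝ 4·y^(-1/3), so MRS = (1/4)·(y/x)^(1/3) = p_x/p_y.
Hence y/x = (4·p_x/p_y)^(1/(1/3)), i.e. raised to the 3 power.
With the ratio pinned down, the budget gives x* = I/(p_x + p_y·(y/x)) and y* = (y/x)·x*.
Numerically y/x = 91.971357, so x* = 31/(13 + 11.52·91.971357) = 0.0289.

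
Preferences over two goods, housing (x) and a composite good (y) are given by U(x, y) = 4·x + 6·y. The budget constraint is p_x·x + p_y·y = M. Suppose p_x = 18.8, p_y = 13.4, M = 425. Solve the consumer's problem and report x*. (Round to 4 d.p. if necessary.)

Perfect substitutes: compare marginal utility per dollar. 4/p_x vs 6/p_y → 0.2128 vs 0.4478.
y gives more utility per dollar, so spend all income on y: y* = M/p_y, x* = 0.
Numerically: x* = 0, y* = 31.7164.

x* = 0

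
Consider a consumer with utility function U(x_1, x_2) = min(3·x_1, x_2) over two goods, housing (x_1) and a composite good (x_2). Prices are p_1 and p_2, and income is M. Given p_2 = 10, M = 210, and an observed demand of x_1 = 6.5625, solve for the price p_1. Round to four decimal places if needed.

p_1 = 2

Leontief preferences: the optimum is at the kink where x_1/1 = x_2/3, i.e. x_2 = 3·x_1.
Budget: p_1·x_1 + p_2·3·x_1 = M, so (p_1 + 3·p_2)·x_1 = M.
Demand: x_1*(p_1,p_2,M) = M/(p_1 + 3·p_2), x_2* = 3·M/(p_1 + 3·p_2).
Set x_1* = 6.5625 in the demand function and solve for p_1: p_1 = 2.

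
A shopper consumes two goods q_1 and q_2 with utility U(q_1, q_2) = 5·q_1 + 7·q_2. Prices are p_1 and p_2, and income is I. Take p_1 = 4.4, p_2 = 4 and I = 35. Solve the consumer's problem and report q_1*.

q_1* = 0

q_2 gives more utility per dollar, so spend all income on q_2: q_2* = I/p_2, q_1* = 0.
Numerically: q_1* = 0, q_2* = 8.75.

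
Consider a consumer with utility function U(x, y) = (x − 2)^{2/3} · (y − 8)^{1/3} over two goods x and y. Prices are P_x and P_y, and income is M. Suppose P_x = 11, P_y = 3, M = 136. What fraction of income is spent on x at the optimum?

share on x = 0.6029

This is Cobb-Douglas in (x−2, y−8): tangency gives 2/3·P_y·(y−8) = 1/3·P_x·(x−2).
After buying the subsistence bundle (2, 8), a share 2/3 of the remaining income goes to x: x* = 2 + 2/3·(M − 2P_x − 8P_y)/P_x.
Discretionary income = 136 − 2·11 − 8·3 = 90; x* = 2 + 2/3·90/11 = 7.4545; y* = 8 + 1/3·90/3 = 18.
Expenditure on x: 11·7.4545 = 82; share = 0.6029.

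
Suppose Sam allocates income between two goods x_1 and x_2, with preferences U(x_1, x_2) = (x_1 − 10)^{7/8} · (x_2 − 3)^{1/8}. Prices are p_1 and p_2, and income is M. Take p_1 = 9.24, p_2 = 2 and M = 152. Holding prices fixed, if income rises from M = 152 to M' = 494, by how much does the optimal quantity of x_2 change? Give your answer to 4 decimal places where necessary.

Substituting into the budget: x_1* = 10 + 0.875·(M − 10·p_1 − 3·p_2)/p_1, and x_2* = 3 + 0.125·(…)/p_2.
Discretionary income = 152 − 10·9.24 − 3·2 = 53.6; x_2* = 3 + 0.125·53.6/2 = 6.35.
At M' = 494: x_2* = 27.725. Change: 27.725 − 6.35 = 21.375.

Δx_2* = 21.375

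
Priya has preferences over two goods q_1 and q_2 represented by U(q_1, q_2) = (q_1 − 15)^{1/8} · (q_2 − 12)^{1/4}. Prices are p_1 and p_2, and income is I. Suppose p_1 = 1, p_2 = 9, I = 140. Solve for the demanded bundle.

This is Cobb-Douglas in (q_1−15, q_2−12): tangency gives 0.125·p_2·(q_2−12) = 0.25·p_1·(q_1−15).
After buying the subsistence bundle (15, 12), a share 1/3 of the remaining income goes to q_1: q_1* = 15 + 1/3·(I − 15p_1 − 12p_2)/p_1.
Discretionary income = 140 − 15·1 − 12·9 = 17; q_1* = 15 + 1/3·17/1 = 20.6667; q_2* = 12 + 2/3·17/9 = 13.2593.

q_1* = 20.6667, q_2* = 13.2593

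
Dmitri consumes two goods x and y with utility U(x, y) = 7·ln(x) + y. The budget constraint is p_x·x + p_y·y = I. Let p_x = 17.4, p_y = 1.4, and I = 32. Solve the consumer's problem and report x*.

Set MRS = p_x/p_y: (7/x)/1 = p_x/p_y.
So x*(p_x,p_y) = 7·p_y/p_x, independent of income; and y* = (I − 7·p_y)/p_y.
At the given prices: x* = 7·1.4/17.4 = 0.5632.

x* = 0.5632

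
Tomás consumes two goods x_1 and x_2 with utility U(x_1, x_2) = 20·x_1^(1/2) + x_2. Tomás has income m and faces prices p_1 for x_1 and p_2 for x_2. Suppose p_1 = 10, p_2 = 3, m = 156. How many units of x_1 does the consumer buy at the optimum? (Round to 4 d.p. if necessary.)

Thus x_1* = (10·p_2/p_1)² — independent of m — with the rest of income spent on x_2.
Plugging in: x_1* = (10·3/10)² = 9.

x_1* = 9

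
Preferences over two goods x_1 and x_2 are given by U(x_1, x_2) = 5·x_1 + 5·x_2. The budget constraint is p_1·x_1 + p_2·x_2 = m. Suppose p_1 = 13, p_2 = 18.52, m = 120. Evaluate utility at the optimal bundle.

V = 46.1538

x_1 gives more utility per dollar, so spend all income on x_1: x_1* = m/p_1, x_2* = 0.
Numerically: x_1* = 9.2308, x_2* = 0.
Utility at the optimum: U(9.2308, 0) = 46.1538.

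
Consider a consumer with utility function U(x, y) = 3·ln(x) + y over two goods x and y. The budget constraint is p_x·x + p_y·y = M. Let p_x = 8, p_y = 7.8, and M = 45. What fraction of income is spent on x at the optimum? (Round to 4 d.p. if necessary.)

At the given prices: x* = 3·7.8/8 = 2.925, and y* = 2.7692.
Expenditure on x: 8·2.925 = 23.4; share = 0.52.

share on x = 0.52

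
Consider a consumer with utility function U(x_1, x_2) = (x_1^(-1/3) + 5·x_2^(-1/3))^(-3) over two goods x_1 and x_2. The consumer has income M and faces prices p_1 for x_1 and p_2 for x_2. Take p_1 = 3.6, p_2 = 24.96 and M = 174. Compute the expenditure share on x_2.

With the ratio pinned down, the budget gives x_1* = M/(p_1 + p_2·(x_2/x_1)) and x_2* = (x_2/x_1)·x_1*.
Numerically x_2/x_1 = 0.782566, so x_1* = 174/(3.6 + 24.96·0.782566) = 7.5218 and x_2* = 0.782566·7.5218 = 5.8863.
Expenditure on x_2: 24.96·5.8863 = 146.9216; share = 0.8444.

share on x_2 = 0.8444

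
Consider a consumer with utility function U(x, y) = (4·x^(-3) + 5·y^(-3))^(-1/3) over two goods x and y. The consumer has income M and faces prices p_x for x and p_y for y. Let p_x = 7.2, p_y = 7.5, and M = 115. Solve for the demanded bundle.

x* = 7.6413, y* = 7.9977

MRS = MU_x/MU_y = (4/5)·(y/x)^(4). Set equal to p_x/p_y.
Hence y/x = ((5/4)·p_x/p_y)^(1/(4)), i.e. raised to the 0.25 power.
Substitute y = (y/x)·x into the budget: x* = M/(p_x + p_y·(y/x)).
Numerically y/x = 1.046635, so x* = 115/(7.2 + 7.5·1.046635) = 7.6413 and y* = 1.046635·7.6413 = 7.9977.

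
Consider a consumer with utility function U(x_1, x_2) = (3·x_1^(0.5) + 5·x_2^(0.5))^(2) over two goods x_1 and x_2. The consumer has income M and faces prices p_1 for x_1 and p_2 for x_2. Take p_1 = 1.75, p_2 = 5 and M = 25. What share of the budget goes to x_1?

share on x_1 = 0.507

MU_x_1 ∝ 3·x_1^(-0.5), MU_x_2 ∝ 5·x_2^(-0.5), so MRS = (3/5)·(x_2/x_1)^(0.5) = p_1/p_2.
Solve for the ratio: x_2/x_1 = [(5/3)·p_1/p_2]^(2).
With the ratio pinned down, the budget gives x_1* = M/(p_1 + p_2·(x_2/x_1)) and x_2* = (x_2/x_1)·x_1*.
Numerically x_2/x_1 = 0.340278, so x_1* = 25/(1.75 + 5·0.340278) = 7.2435 and x_2* = 0.340278·7.2435 = 2.4648.
Expenditure on x_1: 1.75·7.2435 = 12.6761; share = 0.507.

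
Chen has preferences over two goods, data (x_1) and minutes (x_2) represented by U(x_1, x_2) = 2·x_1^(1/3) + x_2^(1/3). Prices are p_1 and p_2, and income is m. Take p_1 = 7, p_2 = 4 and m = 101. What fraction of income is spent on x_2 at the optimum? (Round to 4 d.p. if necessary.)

share on x_2 = 0.3187

Substitute x_2 = (x_2/x_1)·x_1 into the budget: x_1* = m/(p_1 + p_2·(x_2/x_1)).
Numerically x_2/x_1 = 0.818488, so x_1* = 101/(7 + 4·0.818488) = 9.8307 and x_2* = 0.818488·9.8307 = 8.0463.
Expenditure on x_2: 4·8.0463 = 32.1852; share = 0.3187.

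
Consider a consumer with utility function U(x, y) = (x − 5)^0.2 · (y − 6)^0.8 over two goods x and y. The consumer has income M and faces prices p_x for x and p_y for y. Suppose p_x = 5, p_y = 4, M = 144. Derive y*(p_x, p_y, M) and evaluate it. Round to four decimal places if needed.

Let x' = x−5, y' = y−6. MRS = (1/4)·y'/x' = p_x/p_y.
Substituting into the budget: x* = 5 + 0.2·(M − 5·p_x − 6·p_y)/p_x, and y* = 6 + 0.8·(…)/p_y.
Discretionary income = 144 − 5·5 − 6·4 = 95; y* = 6 + 0.8·95/4 = 25.

y* = 25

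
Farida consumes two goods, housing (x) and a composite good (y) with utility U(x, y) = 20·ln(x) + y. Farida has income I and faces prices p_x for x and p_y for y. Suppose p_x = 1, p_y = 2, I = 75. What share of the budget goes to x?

MU_x = 20/x, MU_y = 1. Tangency: 20/x = p_x/p_y.
So x*(p_x,p_y) = 20·p_y/p_x, independent of income; and y* = (I − 20·p_y)/p_y.
At the given prices: x* = 20·2/1 = 40, and y* = 17.5.
Expenditure on x: 1·40 = 40; share = 0.5333.

share on x = 0.5333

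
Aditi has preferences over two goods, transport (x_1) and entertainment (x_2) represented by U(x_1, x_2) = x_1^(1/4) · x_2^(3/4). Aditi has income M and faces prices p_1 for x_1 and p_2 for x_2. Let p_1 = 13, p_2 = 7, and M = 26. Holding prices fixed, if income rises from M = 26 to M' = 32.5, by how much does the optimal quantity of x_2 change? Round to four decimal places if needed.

MU_x_1/MU_x_2 = (0.25·x_2)/(0.75·x_1); tangency sets this equal to p_1/p_2.
Rearranging, p_2·x_2 = 3·p_1·x_1. Substituting into the budget gives p_1·x_1·(1 + 3) = M.
Demand: x_1*(p_1,p_2,M) = 0.25·M/p_1 and x_2* = 0.75·M/p_2.
At p_1=13, p_2=7, M=26: x_2* = 0.75·26/7 = 2.7857.
At M' = 32.5: x_2* = 3.4821. Change: 3.4821 − 2.7857 = 0.6964.

Δx_2* = 0.6964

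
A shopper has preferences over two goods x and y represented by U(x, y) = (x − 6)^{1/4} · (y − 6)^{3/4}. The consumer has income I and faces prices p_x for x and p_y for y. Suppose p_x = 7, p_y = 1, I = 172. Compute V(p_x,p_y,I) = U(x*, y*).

V = 43.4438

Let x' = x−6, y' = y−6. MRS = (1/3)·y'/x' = p_x/p_y.
After buying the subsistence bundle (6, 6), a share 0.25 of the remaining income goes to x: x* = 6 + 0.25·(I − 6p_x − 6p_y)/p_x.
Discretionary income = 172 − 6·7 − 6·1 = 124; x* = 6 + 0.25·124/7 = 10.4286; y* = 6 + 0.75·124/1 = 99.
Utility at the optimum: U(10.4286, 99) = 43.4438.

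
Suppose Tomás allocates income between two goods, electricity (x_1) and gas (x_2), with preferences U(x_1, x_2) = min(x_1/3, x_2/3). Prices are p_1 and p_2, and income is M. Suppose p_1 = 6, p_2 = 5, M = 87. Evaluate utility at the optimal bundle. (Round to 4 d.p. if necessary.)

With perfect complements, no substitution: consume in ratio x_1:x_2 = 3:3.
Budget: p_1·x_1 + p_2·x_1 = M, so (3·p_1 + 3·p_2)·x_1 = 3·M.
Demand: x_1*(p_1,p_2,M) = 3·M/(3·p_1 + 3·p_2), x_2* = 3·M/(3·p_1 + 3·p_2).
Here 3·6 + 3·5 = 33, giving x_1* = 7.9091 and x_2* = 7.9091.
Utility at the optimum: U(7.9091, 7.9091) = 2.6364.

V = 2.6364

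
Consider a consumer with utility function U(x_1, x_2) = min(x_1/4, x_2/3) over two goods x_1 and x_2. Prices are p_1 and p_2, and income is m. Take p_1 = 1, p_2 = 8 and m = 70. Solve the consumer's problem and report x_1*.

x_1* = 10

Demand: x_1*(p_1,p_2,m) = 4·m/(4·p_1 + 3·p_2), x_2* = 3·m/(4·p_1 + 3·p_2).
Here 4·1 + 3·8 = 28, giving x_1* = 10.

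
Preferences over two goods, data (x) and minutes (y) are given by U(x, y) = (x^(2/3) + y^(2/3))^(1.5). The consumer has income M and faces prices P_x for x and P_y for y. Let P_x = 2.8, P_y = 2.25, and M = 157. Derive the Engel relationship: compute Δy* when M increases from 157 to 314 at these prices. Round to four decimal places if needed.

From the CES first-order condition, (y/x)^(1/3) = P_x/P_y.
Hence y/x = (P_x/P_y)^(1/(1/3)), i.e. raised to the 3 power.
With the ratio pinned down, the budget gives x* = M/(P_x + P_y·(y/x)) and y* = (y/x)·x*.
Numerically y/x = 1.927199, so x* = 157/(2.8 + 2.25·1.927199) = 22.0005 and y* = 1.927199·22.0005 = 42.3994.
At M' = 314: y* = 84.7987. Change: 84.7987 − 42.3994 = 42.3994.

Δy* = 42.3994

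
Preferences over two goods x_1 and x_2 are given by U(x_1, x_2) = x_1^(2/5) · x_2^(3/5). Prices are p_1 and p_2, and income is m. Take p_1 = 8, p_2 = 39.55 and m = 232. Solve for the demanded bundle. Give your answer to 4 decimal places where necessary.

x_1* = 11.6, x_2* = 3.5196

MU_x_1/MU_x_2 = (0.4·x_2)/(0.6·x_1); tangency sets this equal to p_1/p_2.
So 0.4·p_2·x_2 = 0.6·p_1·x_1; combined with the budget, a share 0.4 of income goes to x_1.
Demand: x_1*(p_1,p_2,m) = 0.4·m/p_1 and x_2* = 0.6·m/p_2.
At p_1=8, p_2=39.55, m=232: x_1* = 0.4·232/8 = 11.6, x_2* = 3.5196.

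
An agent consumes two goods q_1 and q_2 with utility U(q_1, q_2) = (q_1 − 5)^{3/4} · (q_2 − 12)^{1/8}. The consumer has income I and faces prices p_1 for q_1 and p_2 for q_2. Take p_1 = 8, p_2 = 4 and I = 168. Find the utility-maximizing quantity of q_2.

q_2* = 14.8571

MRS = 6·(q_2−12)/(q_1−5). Tangency with p_1/p_2 gives q_2−12 = (1/6)·(p_1/p_2)·(q_1−5).
Substituting into the budget: q_1* = 5 + 6/7·(I − 5·p_1 − 12·p_2)/p_1, and q_2* = 12 + 1/7·(…)/p_2.
Discretionary income = 168 − 5·8 − 12·4 = 80; q_2* = 12 + 1/7·80/4 = 14.8571.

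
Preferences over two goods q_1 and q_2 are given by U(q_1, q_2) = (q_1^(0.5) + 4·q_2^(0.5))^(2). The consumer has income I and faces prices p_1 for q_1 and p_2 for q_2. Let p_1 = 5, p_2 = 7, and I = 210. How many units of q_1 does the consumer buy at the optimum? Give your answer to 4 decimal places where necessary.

q_1* = 3.3793

MRS = MU_q_1/MU_q_2 = (1/4)·(q_2/q_1)^(0.5). Set equal to p_1/p_2.
Solve for the ratio: q_2/q_1 = [4·p_1/p_2]^(2).
Substitute q_2 = (q_2/q_1)·q_1 into the budget: q_1* = I/(p_1 + p_2·(q_2/q_1)).
Numerically q_2/q_1 = 8.163265, so q_1* = 210/(5 + 7·8.163265) = 3.3793.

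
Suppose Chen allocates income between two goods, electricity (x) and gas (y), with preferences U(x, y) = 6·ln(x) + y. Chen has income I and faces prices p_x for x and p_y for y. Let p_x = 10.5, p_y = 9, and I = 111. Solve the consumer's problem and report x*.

MU_x = 6/x, MU_y = 1. Tangency: 6/x = p_x/p_y.
So x*(p_x,p_y) = 6·p_y/p_x, independent of income; and y* = (I − 6·p_y)/p_y.
At the given prices: x* = 6·9/10.5 = 5.1429.

x* = 5.1429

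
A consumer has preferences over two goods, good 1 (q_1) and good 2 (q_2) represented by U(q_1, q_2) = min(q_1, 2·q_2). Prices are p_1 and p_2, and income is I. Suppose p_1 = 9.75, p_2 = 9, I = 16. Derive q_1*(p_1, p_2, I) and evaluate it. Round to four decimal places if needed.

With perfect complements, no substitution: consume in ratio q_1:q_2 = 2:1.
Budget: p_1·q_1 + p_2·(1/2)·q_1 = I, so (2·p_1 + p_2)·q_1 = 2·I.
Demand: q_1*(p_1,p_2,I) = 2·I/(2·p_1 + p_2), q_2* = I/(2·p_1 + p_2).
Here 2·9.75 + 9 = 28.5, giving q_1* = 1.1228.

q_1* = 1.1228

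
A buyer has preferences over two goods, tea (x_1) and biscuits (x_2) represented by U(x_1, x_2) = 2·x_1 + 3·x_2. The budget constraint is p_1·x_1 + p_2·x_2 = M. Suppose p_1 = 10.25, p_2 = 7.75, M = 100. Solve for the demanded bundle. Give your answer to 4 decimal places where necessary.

Linear utility — the consumer picks whichever good has higher MU/price: 2/10.25 = 0.1951 vs 3/7.75 = 0.3871.
x_2 gives more utility per dollar, so spend all income on x_2: x_2* = M/p_2, x_1* = 0.
Numerically: x_1* = 0, x_2* = 12.9032.

x_1* = 0, x_2* = 12.9032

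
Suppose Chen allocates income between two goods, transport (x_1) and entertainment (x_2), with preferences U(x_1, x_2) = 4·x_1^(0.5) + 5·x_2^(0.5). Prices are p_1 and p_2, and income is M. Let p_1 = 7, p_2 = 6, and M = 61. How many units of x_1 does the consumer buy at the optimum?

x_1* = 3.087

MRS = MU_x_1/MU_x_2 = (4/5)·(x_2/x_1)^(0.5). Set equal to p_1/p_2.
Solve for the ratio: x_2/x_1 = [(5/4)·p_1/p_2]^(2).
Substitute x_2 = (x_2/x_1)·x_1 into the budget: x_1* = M/(p_1 + p_2·(x_2/x_1)).
Numerically x_2/x_1 = 2.126736, so x_1* = 61/(7 + 6·2.126736) = 3.087.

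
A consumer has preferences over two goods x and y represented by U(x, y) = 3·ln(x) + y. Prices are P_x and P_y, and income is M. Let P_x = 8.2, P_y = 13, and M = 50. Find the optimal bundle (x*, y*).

x* = 4.7561, y* = 0.8462

Set MRS = P_x/P_y: (3/x)/1 = P_x/P_y.
So x*(P_x,P_y) = 3·P_y/P_x, independent of income; and y* = (M − 3·P_y)/P_y.
At the given prices: x* = 3·13/8.2 = 4.7561, and y* = 0.8462.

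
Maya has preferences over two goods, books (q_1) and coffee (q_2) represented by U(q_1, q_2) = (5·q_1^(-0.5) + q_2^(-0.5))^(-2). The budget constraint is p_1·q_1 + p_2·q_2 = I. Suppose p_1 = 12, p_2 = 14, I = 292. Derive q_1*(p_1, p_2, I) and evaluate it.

MRS = MU_q_1/MU_q_2 = 5·(q_2/q_1)^(1.5). Set equal to p_1/p_2.
Solve for the ratio: q_2/q_1 = [(1/5)·p_1/p_2]^(2/3).
Substitute q_2 = (q_2/q_1)·q_1 into the budget: q_1* = I/(p_1 + p_2·(q_2/q_1)).
Numerically q_2/q_1 = 0.308595, so q_1* = 292/(12 + 14·0.308595) = 17.8918.

q_1* = 17.8918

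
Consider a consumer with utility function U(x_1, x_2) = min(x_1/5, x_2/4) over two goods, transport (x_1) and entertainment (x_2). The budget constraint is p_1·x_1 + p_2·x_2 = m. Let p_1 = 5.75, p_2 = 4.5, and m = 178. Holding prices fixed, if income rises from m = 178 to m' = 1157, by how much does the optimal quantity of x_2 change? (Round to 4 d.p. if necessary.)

Δx_2* = 83.7647

With perfect complements, no substitution: consume in ratio x_1:x_2 = 5:4.
Budget: p_1·x_1 + p_2·(4/5)·x_1 = m, so (5·p_1 + 4·p_2)·x_1 = 5·m.
Demand: x_1*(p_1,p_2,m) = 5·m/(5·p_1 + 4·p_2), x_2* = 4·m/(5·p_1 + 4·p_2).
Here 5·5.75 + 4·4.5 = 46.75, giving x_2* = 15.2299.
At m' = 1157: x_2* = 98.9947. Change: 98.9947 − 15.2299 = 83.7647.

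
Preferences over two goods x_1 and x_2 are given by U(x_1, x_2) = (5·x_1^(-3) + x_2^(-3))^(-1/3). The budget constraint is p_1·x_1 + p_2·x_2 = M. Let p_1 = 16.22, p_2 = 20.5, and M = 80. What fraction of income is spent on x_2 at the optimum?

MRS = MU_x_1/MU_x_2 = 5·(x_2/x_1)^(4). Set equal to p_1/p_2.
Solve for the ratio: x_2/x_1 = [(1/5)·p_1/p_2]^(0.25).
Substitute x_2 = (x_2/x_1)·x_1 into the budget: x_1* = M/(p_1 + p_2·(x_2/x_1)).
Numerically x_2/x_1 = 0.630713, so x_1* = 80/(16.22 + 20.5·0.630713) = 2.7445 and x_2* = 0.630713·2.7445 = 1.731.
Expenditure on x_2: 20.5·1.731 = 35.4848; share = 0.4436.

share on x_2 = 0.4436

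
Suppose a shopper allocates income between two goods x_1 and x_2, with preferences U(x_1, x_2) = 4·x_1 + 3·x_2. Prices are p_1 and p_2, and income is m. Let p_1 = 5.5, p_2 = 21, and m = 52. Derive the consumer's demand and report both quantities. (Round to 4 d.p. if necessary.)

Linear utility — the consumer picks whichever good has higher MU/price: 4/5.5 = 0.7273 vs 3/21 = 0.1429.
x_1 gives more utility per dollar, so spend all income on x_1: x_1* = m/p_1, x_2* = 0.
Numerically: x_1* = 9.4545, x_2* = 0.

x_1* = 9.4545, x_2* = 0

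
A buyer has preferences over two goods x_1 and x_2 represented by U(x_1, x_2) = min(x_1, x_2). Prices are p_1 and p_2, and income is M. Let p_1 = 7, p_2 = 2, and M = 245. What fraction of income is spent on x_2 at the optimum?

share on x_2 = 0.2222

With perfect complements, no substitution: consume in ratio x_1:x_2 = 1:1.
Budget: p_1·x_1 + p_2·x_1 = M, so (p_1 + p_2)·x_1 = M.
Demand: x_1*(p_1,p_2,M) = M/(p_1 + p_2), x_2* = M/(p_1 + p_2).
Here 7 + 2 = 9, giving x_1* = 27.2222 and x_2* = 27.2222.
Expenditure on x_2: 2·27.2222 = 54.4444; share = 0.2222.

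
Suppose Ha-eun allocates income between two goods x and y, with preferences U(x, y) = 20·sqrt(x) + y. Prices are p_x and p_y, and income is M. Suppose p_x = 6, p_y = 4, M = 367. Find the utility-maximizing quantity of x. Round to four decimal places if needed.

x* = 44.4444

Utility is quasi-linear in y; the FOC for x is 10/√x = p_x/p_y.
Thus x* = (10·p_y/p_x)² — independent of M — with the rest of income spent on y.
Plugging in: x* = (10·4/6)² = 44.4444.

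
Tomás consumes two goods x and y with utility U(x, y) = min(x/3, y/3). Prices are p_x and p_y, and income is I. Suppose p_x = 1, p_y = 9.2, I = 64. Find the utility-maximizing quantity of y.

Here 3·1 + 3·9.2 = 30.6, giving y* = 6.2745.

y* = 6.2745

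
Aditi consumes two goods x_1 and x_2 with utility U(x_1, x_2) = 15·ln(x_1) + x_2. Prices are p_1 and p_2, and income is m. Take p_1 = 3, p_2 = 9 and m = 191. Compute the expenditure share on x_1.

share on x_1 = 0.7068

Set MRS = p_1/p_2: (15/x_1)/1 = p_1/p_2.
So x_1*(p_1,p_2) = 15·p_2/p_1, independent of income; and x_2* = (m − 15·p_2)/p_2.
At the given prices: x_1* = 15·9/3 = 45, and x_2* = 6.2222.
Expenditure on x_1: 3·45 = 135; share = 0.7068.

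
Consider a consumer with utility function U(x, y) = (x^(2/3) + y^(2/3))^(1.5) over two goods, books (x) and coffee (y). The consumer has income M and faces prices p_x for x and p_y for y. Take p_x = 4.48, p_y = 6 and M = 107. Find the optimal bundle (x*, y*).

Substitute y = (y/x)·x into the budget: x* = M/(p_x + p_y·(y/x)).
Numerically y/x = 0.416275, so x* = 107/(4.48 + 6·0.416275) = 15.3347 and y* = 0.416275·15.3347 = 6.3834.

x* = 15.3347, y* = 6.3834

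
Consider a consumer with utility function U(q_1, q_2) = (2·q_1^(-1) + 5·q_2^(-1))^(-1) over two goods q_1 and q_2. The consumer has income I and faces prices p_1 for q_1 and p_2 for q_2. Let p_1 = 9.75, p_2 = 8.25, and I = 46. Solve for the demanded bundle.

With the ratio pinned down, the budget gives q_1* = I/(p_1 + p_2·(q_2/q_1)) and q_2* = (q_2/q_1)·q_1*.
Numerically q_2/q_1 = 1.718879, so q_1* = 46/(9.75 + 8.25·1.718879) = 1.9222 and q_2* = 1.718879·1.9222 = 3.3041.

q_1* = 1.9222, q_2* = 3.3041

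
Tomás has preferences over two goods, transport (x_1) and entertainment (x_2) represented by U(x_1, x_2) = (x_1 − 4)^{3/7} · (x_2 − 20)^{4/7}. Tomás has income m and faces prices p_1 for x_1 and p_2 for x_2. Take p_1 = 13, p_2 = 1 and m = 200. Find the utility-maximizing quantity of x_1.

x_1* = 8.2198

Let x_1' = x_1−4, x_2' = x_2−20. MRS = (3/4)·x_2'/x_1' = p_1/p_2.
After buying the subsistence bundle (4, 20), a share 3/7 of the remaining income goes to x_1: x_1* = 4 + 3/7·(m − 4p_1 − 20p_2)/p_1.
Discretionary income = 200 − 4·13 − 20·1 = 128; x_1* = 4 + 3/7·128/13 = 8.2198.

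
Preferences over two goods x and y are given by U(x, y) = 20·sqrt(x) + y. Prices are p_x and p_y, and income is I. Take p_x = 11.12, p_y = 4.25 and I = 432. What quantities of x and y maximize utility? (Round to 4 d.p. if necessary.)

x* = 14.6072, y* = 63.4276

Utility is quasi-linear in y; the FOC for x is 10/√x = p_x/p_y.
Thus x* = (10·p_y/p_x)² — independent of I — with the rest of income spent on y.
Plugging in: x* = (10·4.25/11.12)² = 14.6072, y* = 63.4276.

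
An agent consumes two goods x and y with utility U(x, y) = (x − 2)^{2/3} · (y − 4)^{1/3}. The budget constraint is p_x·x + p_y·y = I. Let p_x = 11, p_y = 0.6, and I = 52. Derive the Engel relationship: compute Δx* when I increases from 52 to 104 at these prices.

Δx* = 3.1515

This is Cobb-Douglas in (x−2, y−4): tangency gives 2/3·p_y·(y−4) = 1/3·p_x·(x−2).
Substituting into the budget: x* = 2 + 2/3·(I − 2·p_x − 4·p_y)/p_x, and y* = 4 + 1/3·(…)/p_y.
Discretionary income = 52 − 2·11 − 4·0.6 = 27.6; x* = 2 + 2/3·27.6/11 = 3.6727.
At I' = 104: x* = 6.8242. Change: 6.8242 − 3.6727 = 3.1515.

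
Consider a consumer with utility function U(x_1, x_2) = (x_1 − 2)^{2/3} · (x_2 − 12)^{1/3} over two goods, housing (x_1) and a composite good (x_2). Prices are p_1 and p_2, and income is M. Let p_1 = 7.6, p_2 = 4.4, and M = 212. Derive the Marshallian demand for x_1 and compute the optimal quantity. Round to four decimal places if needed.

x_1* = 14.6316

Let x_1' = x_1−2, x_2' = x_2−12. MRS = 2·x_2'/x_1' = p_1/p_2.
Substituting into the budget: x_1* = 2 + 2/3·(M − 2·p_1 − 12·p_2)/p_1, and x_2* = 12 + 1/3·(…)/p_2.
Discretionary income = 212 − 2·7.6 − 12·4.4 = 144; x_1* = 2 + 2/3·144/7.6 = 14.6316.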